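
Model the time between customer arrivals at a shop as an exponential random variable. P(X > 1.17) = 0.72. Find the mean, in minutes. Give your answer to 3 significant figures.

3.56

e^(−λ·1.17) = 0.72 ⇒ λ = −ln(0.72)/1.17 = 0.280773.
Mean = 1/λ = 3.5616 minutes.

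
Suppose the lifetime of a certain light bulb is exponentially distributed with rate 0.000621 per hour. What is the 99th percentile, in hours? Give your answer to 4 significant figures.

7416

Set 1 − e^(−λt) = 0.99, so t = −ln(0.01)/λ = 4.6052/0.000621 ≈ 7415.73 hours.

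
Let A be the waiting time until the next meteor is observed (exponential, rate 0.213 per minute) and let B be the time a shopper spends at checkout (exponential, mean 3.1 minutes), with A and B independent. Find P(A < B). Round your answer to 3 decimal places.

0.398

λ_1 = 0.213, λ_2 = 1/3.1 = 0.322581.
For independent exponentials, P(A < B) = λ_1/(λ_1+λ_2) = 0.213/0.535581 ≈ 0.398.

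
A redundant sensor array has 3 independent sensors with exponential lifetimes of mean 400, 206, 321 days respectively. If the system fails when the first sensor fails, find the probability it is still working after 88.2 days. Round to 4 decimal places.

0.3972

The first failure time is exponential with rate Σλ_i = 1/400 + 1/206 + 1/321 = 0.0104696 per day.
P(min > 88.2) = e^(−0.0104696·88.2) = e^(−0.92342) ≈ 0.3972.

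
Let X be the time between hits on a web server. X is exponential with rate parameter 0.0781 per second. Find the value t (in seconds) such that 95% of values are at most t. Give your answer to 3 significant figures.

Set 1 − e^(−λt) = 0.95, so t = −ln(0.05)/λ = 2.9957/0.0781 ≈ 38.3576 seconds.

38.4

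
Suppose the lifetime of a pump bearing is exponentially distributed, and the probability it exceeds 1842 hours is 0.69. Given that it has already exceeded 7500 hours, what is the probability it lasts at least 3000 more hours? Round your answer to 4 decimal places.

From e^(−λ·1842) = 0.69, λ = −ln(0.69)/1842 = 0.000201446.
Memoryless: P(X > 7500+3000 | X > 7500) = P(X > 3000) = e^(−0.000201446·3000) ≈ 0.5464.

0.5464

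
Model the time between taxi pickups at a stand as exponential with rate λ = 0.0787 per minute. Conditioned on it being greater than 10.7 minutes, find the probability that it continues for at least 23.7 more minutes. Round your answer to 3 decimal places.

The exponential is memoryless, so the remaining time is again Exp(λ): the condition X > 10.7 is irrelevant.
P(X > 23.7) = e^(−1.8652) ≈ 0.155.

0.155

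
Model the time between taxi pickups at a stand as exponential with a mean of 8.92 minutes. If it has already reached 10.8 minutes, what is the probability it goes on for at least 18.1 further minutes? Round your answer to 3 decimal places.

The rate is λ = 1/8.92 = 0.112108 per minute.
The exponential is memoryless, so the remaining time is again Exp(λ): the condition X > 10.8 is irrelevant.
P(X > 18.1) = e^(−2.0291) ≈ 0.131.

0.131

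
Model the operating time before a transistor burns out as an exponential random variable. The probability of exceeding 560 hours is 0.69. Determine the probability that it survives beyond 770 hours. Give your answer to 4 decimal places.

e^(−λ·560) = 0.69 ⇒ λ = −ln(0.69)/560 = 0.000662614.
P(X > 770) = e^(−0.000662614·770) = e^(−0.51021) ≈ 0.6004.

0.6004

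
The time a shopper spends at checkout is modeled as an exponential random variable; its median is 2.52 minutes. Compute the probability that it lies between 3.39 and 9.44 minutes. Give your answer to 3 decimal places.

For an exponential, median = ln(2)/λ, so λ = ln 2 / 2.52 = 0.275058 per minute.
P(3.39 < X < 9.44) = e^(−λ·3.39) − e^(−λ·9.44) = 0.39359 − 0.07453 ≈ 0.319.

0.319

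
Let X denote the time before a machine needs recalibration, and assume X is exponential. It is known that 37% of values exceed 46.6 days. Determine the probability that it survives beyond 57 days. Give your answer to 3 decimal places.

0.296

e^(−λ·46.6) = 0.37 ⇒ λ = −ln(0.37)/46.6 = 0.0213359.
P(X > 57) = e^(−0.0213359·57) = e^(−1.2161) ≈ 0.296.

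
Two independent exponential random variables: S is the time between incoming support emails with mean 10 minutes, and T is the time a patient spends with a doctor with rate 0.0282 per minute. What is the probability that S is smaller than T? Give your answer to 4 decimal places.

0.7800

λ_1 = 1/10 = 0.1, λ_2 = 0.0282.
For independent exponentials, P(S < T) = λ_1/(λ_1+λ_2) = 0.1/0.1282 ≈ 0.7800.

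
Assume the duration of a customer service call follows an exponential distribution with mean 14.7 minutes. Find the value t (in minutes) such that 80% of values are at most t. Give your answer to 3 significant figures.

The rate is λ = 1/14.7 = 0.0680272 per minute.
Set 1 − e^(−λt) = 0.8, so t = −ln(0.2)/λ = 1.6094/0.0680272 ≈ 23.6587 minutes.

23.7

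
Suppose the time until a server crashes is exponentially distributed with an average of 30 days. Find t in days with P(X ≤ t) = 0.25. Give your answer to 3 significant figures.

8.63

The rate is λ = 1/30 = 0.0333333 per day.
Set 1 − e^(−λt) = 0.25, so t = −ln(0.75)/λ = 0.28768/0.0333333 ≈ 8.63046 days.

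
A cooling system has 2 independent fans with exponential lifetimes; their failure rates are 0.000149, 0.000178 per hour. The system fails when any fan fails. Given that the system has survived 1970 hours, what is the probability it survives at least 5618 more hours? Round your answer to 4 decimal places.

0.1593

Time to first failure ~ Exp(Σλ) with Σλ = 0.000327.
By memorylessness, P(T > 1970+5618 | T > 1970) = P(T > 5618) = e^(−0.000327·5618) ≈ 0.1593.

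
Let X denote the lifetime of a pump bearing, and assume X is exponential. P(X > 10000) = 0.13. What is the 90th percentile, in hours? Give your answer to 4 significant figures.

11290

e^(−λ·10000) = 0.13 ⇒ λ = −ln(0.13)/10000 = 0.000204022.
90th percentile: 1 − e^(−λt) = 0.9, t = −ln(0.1)/λ = 11286 hours.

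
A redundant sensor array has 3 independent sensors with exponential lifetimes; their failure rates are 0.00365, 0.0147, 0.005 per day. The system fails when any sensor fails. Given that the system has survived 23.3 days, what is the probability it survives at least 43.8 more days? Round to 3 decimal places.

Time to first failure ~ Exp(Σλ) with Σλ = 0.02335.
By memorylessness, P(T > 23.3+43.8 | T > 23.3) = P(T > 43.8) = e^(−0.02335·43.8) ≈ 0.360.

0.360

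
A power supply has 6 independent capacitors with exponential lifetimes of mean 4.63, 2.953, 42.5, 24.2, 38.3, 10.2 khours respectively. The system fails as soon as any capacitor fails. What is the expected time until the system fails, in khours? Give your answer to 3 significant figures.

1.34

The first failure time is exponential with rate Σλ_i = 1/4.63 + 1/2.953 + 1/42.5 + 1/24.2 + 1/38.3 + 1/10.2 = 0.743622 per khour.
E[min] = 1/Σλ = 1/0.743622 = 1.34477 khours.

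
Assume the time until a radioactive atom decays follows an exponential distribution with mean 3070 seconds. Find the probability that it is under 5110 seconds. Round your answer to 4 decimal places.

0.8107

The rate is λ = 1/3070 = 0.000325733 per second.
P(X ≤ 5110) = 1 − e^(−λ·5110) = 1 − e^(−1.6645) ≈ 0.8107.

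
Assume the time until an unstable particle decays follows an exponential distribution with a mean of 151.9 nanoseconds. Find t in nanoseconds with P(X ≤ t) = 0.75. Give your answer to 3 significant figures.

211

The rate is λ = 1/151.9 = 0.00658328 per nanosecond.
Set 1 − e^(−λt) = 0.75, so t = −ln(0.25)/λ = 1.3863/0.00658328 ≈ 210.578 nanoseconds.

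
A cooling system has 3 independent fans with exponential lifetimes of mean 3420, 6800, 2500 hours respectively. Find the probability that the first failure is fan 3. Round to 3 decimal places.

Rates: λ_i = 1/mean_i → 0.000292398, 0.000147059, 0.0004; Σλ = 0.000839456.
P(fan 3 first) = λ_3/Σλ = 0.0004/0.000839456 ≈ 0.476.

0.476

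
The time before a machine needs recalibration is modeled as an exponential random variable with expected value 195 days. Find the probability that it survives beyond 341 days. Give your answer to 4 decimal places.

The rate is λ = 1/195 = 0.00512821 per day.
P(X > 341) = e^(−λ·341) = e^(−1.7487) ≈ 0.1740.

0.1740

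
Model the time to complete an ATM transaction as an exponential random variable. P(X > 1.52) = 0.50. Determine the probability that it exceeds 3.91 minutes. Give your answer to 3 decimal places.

0.168

e^(−λ·1.52) = 0.50 ⇒ λ = −ln(0.50)/1.52 = 0.456018.
P(X > 3.91) = e^(−0.456018·3.91) = e^(−1.783) ≈ 0.168.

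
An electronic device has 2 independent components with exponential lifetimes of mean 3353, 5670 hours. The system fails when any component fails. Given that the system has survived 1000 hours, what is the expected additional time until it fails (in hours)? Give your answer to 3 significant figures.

2110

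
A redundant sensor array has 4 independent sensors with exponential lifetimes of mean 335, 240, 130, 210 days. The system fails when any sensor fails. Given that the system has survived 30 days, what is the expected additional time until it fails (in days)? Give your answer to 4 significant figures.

First-failure rate Σλ = 1/335 + 1/240 + 1/130 + 1/210 = 0.019606.
By memorylessness the expected residual is 1/Σλ = 51.0049 days, regardless of the 30 already elapsed.

51.00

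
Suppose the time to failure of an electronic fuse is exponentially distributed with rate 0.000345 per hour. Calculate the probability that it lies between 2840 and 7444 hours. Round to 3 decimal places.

0.299

P(2840 < X < 7444) = e^(−λ·2840) − e^(−λ·7444) = 0.37539 − 0.07667 ≈ 0.299.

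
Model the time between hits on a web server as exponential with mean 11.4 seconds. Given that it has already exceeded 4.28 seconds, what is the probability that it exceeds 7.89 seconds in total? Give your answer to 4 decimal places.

The rate is λ = 1/11.4 = 0.0877193 per second.
By the memoryless property, P(X > 4.28+3.61 | X > 4.28) = P(X > 3.61).
P(X > 3.61) = e^(−0.31667) ≈ 0.7286.

0.7286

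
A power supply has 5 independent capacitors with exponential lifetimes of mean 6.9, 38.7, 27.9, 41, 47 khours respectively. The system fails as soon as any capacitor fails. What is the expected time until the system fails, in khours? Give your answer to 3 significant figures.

The first failure time is exponential with rate Σλ_i = 1/6.9 + 1/38.7 + 1/27.9 + 1/41 + 1/47 = 0.252276 per khour.
E[min] = 1/Σλ = 1/0.252276 = 3.96391 khours.

3.96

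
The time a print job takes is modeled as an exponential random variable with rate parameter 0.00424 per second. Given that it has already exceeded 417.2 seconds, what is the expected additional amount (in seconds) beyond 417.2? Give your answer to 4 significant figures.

By memorylessness, the remaining amount past any threshold is again Exp(λ) with mean 1/λ = 235.849 seconds.

235.8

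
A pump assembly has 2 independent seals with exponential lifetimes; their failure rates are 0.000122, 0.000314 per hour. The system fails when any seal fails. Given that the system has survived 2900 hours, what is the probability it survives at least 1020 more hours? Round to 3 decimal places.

Time to first failure ~ Exp(Σλ) with Σλ = 0.000436.
By memorylessness, P(T > 2900+1020 | T > 2900) = P(T > 1020) = e^(−0.000436·1020) ≈ 0.641.

0.641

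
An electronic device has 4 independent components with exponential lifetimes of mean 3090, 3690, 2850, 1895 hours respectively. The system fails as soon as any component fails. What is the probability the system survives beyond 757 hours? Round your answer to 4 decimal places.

0.3278

The first failure time is exponential with rate Σλ_i = 1/3090 + 1/3690 + 1/2850 + 1/1895 = 0.00147321 per hour.
P(min > 757) = e^(−0.00147321·757) = e^(−1.1152) ≈ 0.3278.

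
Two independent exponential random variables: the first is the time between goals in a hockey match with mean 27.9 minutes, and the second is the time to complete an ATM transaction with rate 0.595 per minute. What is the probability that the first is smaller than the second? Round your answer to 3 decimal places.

0.057

λ_1 = 1/27.9 = 0.0358423, λ_2 = 0.595.
For independent exponentials, P(the first < the second) = λ_1/(λ_1+λ_2) = 0.0358423/0.630842 ≈ 0.057.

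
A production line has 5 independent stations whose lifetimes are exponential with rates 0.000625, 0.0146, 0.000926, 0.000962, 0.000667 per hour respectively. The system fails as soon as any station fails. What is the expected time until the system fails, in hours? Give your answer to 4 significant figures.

56.24

The time to first failure is exponential with rate Σλ = 0.000625 + 0.0146 + 0.000926 + 0.000962 + 0.000667 = 0.01778.
E[min] = 1/Σλ = 1/0.01778 = 56.243 hours.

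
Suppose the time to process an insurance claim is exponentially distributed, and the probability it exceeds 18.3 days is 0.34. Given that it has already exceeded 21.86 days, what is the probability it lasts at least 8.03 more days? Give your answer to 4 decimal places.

0.6229

From e^(−λ·18.3) = 0.34, λ = −ln(0.34)/18.3 = 0.0589513.
Memoryless: P(X > 21.86+8.03 | X > 21.86) = P(X > 8.03) = e^(−0.0589513·8.03) ≈ 0.6229.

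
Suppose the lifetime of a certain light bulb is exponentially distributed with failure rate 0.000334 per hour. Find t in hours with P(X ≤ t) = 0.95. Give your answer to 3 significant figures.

8970

Set 1 − e^(−λt) = 0.95, so t = −ln(0.05)/λ = 2.9957/0.000334 ≈ 8969.26 hours.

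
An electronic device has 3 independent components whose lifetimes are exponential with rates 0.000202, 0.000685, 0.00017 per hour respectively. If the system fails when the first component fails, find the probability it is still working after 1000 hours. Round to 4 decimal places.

0.3475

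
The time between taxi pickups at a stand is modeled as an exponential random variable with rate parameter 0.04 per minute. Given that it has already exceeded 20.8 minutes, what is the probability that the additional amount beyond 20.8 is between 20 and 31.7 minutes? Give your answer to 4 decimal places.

Memoryless: the residual past 20.8 is again Exp(λ).
P(20 < residual < 31.7) = e^(−λ·20) − e^(−λ·31.7) = 0.44933 − 0.28139 ≈ 0.1679.

0.1679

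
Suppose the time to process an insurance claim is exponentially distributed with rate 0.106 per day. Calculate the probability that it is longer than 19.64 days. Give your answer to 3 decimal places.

P(X > 19.64) = e^(−λ·19.64) = e^(−2.0818) ≈ 0.125.

0.125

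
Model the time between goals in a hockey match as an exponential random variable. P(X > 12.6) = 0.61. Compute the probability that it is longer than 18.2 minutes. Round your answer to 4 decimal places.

0.4897

e^(−λ·12.6) = 0.61 ⇒ λ = −ln(0.61)/12.6 = 0.0392299.
P(X > 18.2) = e^(−0.0392299·18.2) = e^(−0.71398) ≈ 0.4897.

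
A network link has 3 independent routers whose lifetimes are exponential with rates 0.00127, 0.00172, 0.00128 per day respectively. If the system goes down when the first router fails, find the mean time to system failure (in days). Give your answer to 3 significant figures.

234

The time to first failure is exponential with rate Σλ = 0.00127 + 0.00172 + 0.00128 = 0.00427.
E[min] = 1/Σλ = 1/0.00427 = 234.192 days.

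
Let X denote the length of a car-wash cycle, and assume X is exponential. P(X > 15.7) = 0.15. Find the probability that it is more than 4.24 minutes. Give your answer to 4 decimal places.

e^(−λ·15.7) = 0.15 ⇒ λ = −ln(0.15)/15.7 = 0.120836.
P(X > 4.24) = e^(−0.120836·4.24) = e^(−0.51234) ≈ 0.5991.

0.5991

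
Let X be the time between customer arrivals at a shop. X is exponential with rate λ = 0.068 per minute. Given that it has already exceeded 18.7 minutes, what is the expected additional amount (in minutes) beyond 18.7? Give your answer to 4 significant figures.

14.71

By memorylessness, the remaining amount past any threshold is again Exp(λ) with mean 1/λ = 14.7059 minutes.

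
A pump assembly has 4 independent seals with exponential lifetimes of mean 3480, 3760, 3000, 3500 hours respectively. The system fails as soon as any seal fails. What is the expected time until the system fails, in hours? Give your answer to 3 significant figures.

853

The first failure time is exponential with rate Σλ_i = 1/3480 + 1/3760 + 1/3000 + 1/3500 = 0.00117236 per hour.
E[min] = 1/Σλ = 1/0.00117236 = 852.979 hours.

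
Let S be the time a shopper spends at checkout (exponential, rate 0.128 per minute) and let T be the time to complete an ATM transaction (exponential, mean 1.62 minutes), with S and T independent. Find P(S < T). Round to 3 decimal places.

λ_1 = 0.128, λ_2 = 1/1.62 = 0.617284.
For independent exponentials, P(S < T) = λ_1/(λ_1+λ_2) = 0.128/0.745284 ≈ 0.172.

0.172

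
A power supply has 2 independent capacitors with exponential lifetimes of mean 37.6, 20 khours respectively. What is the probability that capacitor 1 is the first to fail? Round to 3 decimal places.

Rates: λ_i = 1/mean_i → 0.0265957, 0.05; Σλ = 0.0765957.
P(capacitor 1 first) = λ_1/Σλ = 0.0265957/0.0765957 ≈ 0.347.

0.347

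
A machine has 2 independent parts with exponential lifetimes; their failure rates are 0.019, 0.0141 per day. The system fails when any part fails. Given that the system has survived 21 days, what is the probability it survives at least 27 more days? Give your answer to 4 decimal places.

0.4091

Time to first failure ~ Exp(Σλ) with Σλ = 0.0331.
By memorylessness, P(T > 21+27 | T > 21) = P(T > 27) = e^(−0.0331·27) ≈ 0.4091.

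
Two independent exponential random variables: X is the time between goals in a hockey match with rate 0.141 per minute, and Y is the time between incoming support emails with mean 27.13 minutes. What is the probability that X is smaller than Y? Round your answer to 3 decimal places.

λ_1 = 0.141, λ_2 = 1/27.13 = 0.0368596.
For independent exponentials, P(X < Y) = λ_1/(λ_1+λ_2) = 0.141/0.17786 ≈ 0.793.

0.793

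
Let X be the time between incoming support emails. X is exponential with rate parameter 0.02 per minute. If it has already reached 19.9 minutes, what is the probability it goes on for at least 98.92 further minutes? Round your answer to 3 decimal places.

0.138

P(X > s+t | X > s) = e^(−λ(s+t))/e^(−λs) = e^(−λt), independent of s = 19.9.
P(X > 98.92) = e^(−1.9784) ≈ 0.138.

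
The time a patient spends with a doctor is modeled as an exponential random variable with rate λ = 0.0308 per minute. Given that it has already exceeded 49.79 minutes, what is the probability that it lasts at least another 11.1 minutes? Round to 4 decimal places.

0.7104

P(X > s+t | X > s) = e^(−λ(s+t))/e^(−λs) = e^(−λt), independent of s = 49.79.
P(X > 11.1) = e^(−0.34188) ≈ 0.7104.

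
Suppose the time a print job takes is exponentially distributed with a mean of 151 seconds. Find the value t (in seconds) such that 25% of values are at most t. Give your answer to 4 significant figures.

The rate is λ = 1/151 = 0.00662252 per second.
Set 1 − e^(−λt) = 0.25, so t = −ln(0.75)/λ = 0.28768/0.00662252 ≈ 43.44 seconds.

43.44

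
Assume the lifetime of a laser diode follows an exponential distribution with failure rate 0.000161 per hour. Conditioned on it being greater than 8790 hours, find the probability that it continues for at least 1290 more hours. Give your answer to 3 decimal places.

0.812

By the memoryless property, P(X > 8790+1290 | X > 8790) = P(X > 1290).
P(X > 1290) = e^(−0.20769) ≈ 0.812.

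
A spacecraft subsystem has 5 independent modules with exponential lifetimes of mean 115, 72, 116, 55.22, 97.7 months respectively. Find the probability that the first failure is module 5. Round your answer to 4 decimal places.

Rates: λ_i = 1/mean_i → 0.00869565, 0.0138889, 0.00862069, 0.0181094, 0.0102354; Σλ = 0.05955.
P(module 5 first) = λ_5/Σλ = 0.0102354/0.05955 ≈ 0.1719.

0.1719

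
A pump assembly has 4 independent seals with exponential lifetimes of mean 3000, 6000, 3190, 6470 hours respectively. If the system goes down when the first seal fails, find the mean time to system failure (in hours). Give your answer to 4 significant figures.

The first failure time is exponential with rate Σλ_i = 1/3000 + 1/6000 + 1/3190 + 1/6470 = 0.000968039 per hour.
E[min] = 1/Σλ = 1/0.000968039 = 1033.02 hours.

1033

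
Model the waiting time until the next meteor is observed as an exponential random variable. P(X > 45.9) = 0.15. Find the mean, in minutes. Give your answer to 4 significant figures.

e^(−λ·45.9) = 0.15 ⇒ λ = −ln(0.15)/45.9 = 0.0413316.
Mean = 1/λ = 24.1946 minutes.

24.19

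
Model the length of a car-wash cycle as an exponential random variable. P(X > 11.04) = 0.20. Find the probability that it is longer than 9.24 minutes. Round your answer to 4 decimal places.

e^(−λ·11.04) = 0.20 ⇒ λ = −ln(0.20)/11.04 = 0.145782.
P(X > 9.24) = e^(−0.145782·9.24) = e^(−1.347) ≈ 0.2600.

0.2600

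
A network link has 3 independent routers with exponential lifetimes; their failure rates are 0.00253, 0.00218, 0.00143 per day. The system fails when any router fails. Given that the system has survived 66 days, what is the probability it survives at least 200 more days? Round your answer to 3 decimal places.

0.293

Time to first failure ~ Exp(Σλ) with Σλ = 0.00614.
By memorylessness, P(T > 66+200 | T > 66) = P(T > 200) = e^(−0.00614·200) ≈ 0.293.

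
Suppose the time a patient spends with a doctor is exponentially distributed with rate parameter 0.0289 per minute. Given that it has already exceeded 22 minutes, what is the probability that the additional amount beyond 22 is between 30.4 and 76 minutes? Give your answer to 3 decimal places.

0.304

Memoryless: the residual past 22 is again Exp(λ).
P(30.4 < residual < 76) = e^(−λ·30.4) − e^(−λ·76) = 0.41538 − 0.11120 ≈ 0.304.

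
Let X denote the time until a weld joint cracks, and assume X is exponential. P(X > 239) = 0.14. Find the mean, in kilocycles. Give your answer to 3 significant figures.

122

e^(−λ·239) = 0.14 ⇒ λ = −ln(0.14)/239 = 0.00822641.
Mean = 1/λ = 121.56 kilocycles.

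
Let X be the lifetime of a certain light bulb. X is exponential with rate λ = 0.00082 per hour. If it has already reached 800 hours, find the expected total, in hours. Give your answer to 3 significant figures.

2020

By memorylessness, E[X | X > 800] = 800 + 1/λ = 800 + 1219.51 = 2019.51 hours.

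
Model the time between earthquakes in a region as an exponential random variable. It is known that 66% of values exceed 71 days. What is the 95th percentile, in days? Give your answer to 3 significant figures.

512

e^(−λ·71) = 0.66 ⇒ λ = −ln(0.66)/71 = 0.00585233.
95th percentile: 1 − e^(−λt) = 0.95, t = −ln(0.05)/λ = 511.887 days.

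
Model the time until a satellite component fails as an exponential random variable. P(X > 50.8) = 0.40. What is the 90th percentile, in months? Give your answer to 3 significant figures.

e^(−λ·50.8) = 0.40 ⇒ λ = −ln(0.40)/50.8 = 0.0180372.
90th percentile: 1 − e^(−λt) = 0.9, t = −ln(0.1)/λ = 127.657 months.

128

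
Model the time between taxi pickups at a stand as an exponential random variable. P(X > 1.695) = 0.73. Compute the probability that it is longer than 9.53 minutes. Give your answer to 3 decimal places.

0.170

e^(−λ·1.695) = 0.73 ⇒ λ = −ln(0.73)/1.695 = 0.18567.
P(X > 9.53) = e^(−0.18567·9.53) = e^(−1.7694) ≈ 0.170.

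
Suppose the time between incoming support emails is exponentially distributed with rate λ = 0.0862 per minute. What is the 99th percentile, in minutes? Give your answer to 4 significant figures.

Set 1 − e^(−λt) = 0.99, so t = −ln(0.01)/λ = 4.6052/0.0862 ≈ 53.4242 minutes.

53.42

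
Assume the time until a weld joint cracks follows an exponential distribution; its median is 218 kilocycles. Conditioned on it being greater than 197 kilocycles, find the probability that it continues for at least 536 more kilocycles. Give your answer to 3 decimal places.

0.182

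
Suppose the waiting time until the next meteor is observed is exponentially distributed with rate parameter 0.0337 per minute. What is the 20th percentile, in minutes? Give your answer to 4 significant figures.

6.621

Set 1 − e^(−λt) = 0.2, so t = −ln(0.8)/λ = 0.22314/0.0337 ≈ 6.62147 minutes.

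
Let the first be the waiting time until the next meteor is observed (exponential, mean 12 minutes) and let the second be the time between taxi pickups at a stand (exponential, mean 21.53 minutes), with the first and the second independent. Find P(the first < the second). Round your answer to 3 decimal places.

λ_1 = 1/12 = 0.0833333, λ_2 = 1/21.53 = 0.0464468.
For independent exponentials, P(the first < the second) = λ_1/(λ_1+λ_2) = 0.0833333/0.12978 ≈ 0.642.

0.642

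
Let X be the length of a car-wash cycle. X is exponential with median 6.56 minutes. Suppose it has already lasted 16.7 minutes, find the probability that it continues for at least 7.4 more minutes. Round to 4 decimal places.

0.4575

For an exponential, median = ln(2)/λ, so λ = ln 2 / 6.56 = 0.105663 per minute.
By the memoryless property, P(X > 16.7+7.4 | X > 16.7) = P(X > 7.4).
P(X > 7.4) = e^(−0.7819) ≈ 0.4575.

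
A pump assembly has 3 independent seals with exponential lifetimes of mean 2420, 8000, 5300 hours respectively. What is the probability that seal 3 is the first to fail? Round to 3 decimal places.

0.260

Rates: λ_i = 1/mean_i → 0.000413223, 0.000125, 0.000188679; Σλ = 0.000726902.
P(seal 3 first) = λ_3/Σλ = 0.000188679/0.000726902 ≈ 0.260.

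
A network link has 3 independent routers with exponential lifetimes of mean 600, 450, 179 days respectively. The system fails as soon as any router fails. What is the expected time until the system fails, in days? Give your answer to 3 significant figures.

106

The first failure time is exponential with rate Σλ_i = 1/600 + 1/450 + 1/179 = 0.00947548 per day.
E[min] = 1/Σλ = 1/0.00947548 = 105.536 days.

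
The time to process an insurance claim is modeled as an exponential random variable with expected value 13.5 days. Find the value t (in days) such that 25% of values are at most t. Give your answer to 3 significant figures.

3.88

The rate is λ = 1/13.5 = 0.0740741 per day.
Set 1 − e^(−λt) = 0.25, so t = −ln(0.75)/λ = 0.28768/0.0740741 ≈ 3.88371 days.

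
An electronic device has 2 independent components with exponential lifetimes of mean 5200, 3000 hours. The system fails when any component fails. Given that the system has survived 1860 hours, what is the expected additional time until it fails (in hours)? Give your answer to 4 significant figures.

1902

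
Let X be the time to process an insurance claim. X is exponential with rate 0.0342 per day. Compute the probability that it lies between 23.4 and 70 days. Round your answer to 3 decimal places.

P(23.4 < X < 70) = e^(−λ·23.4) − e^(−λ·70) = 0.44920 − 0.09126 ≈ 0.358.

0.358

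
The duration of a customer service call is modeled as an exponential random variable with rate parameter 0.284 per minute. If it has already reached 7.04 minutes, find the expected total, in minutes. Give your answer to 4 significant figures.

10.56

By memorylessness, E[X | X > 7.04] = 7.04 + 1/λ = 7.04 + 3.52113 = 10.5611 minutes.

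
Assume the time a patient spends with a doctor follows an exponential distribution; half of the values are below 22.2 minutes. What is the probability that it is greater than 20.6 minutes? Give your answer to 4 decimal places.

For an exponential, median = ln(2)/λ, so λ = ln 2 / 22.2 = 0.0312228 per minute.
P(X > 20.6) = e^(−λ·20.6) = e^(−0.64319) ≈ 0.5256.

0.5256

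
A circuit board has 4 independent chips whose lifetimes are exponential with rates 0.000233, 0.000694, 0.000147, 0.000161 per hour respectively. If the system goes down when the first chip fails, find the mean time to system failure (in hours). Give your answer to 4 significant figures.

809.7

The time to first failure is exponential with rate Σλ = 0.000233 + 0.000694 + 0.000147 + 0.000161 = 0.001235.
E[min] = 1/Σλ = 1/0.001235 = 809.717 hours.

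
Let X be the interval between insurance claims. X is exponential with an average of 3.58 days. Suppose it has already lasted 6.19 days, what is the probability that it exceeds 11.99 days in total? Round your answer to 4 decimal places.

The rate is λ = 1/3.58 = 0.27933 per day.
P(X > s+t | X > s) = e^(−λ(s+t))/e^(−λs) = e^(−λt), independent of s = 6.19.
P(X > 5.8) = e^(−1.6201) ≈ 0.1979.

0.1979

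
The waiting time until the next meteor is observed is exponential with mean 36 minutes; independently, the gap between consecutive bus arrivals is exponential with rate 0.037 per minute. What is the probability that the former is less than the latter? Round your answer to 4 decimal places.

0.4288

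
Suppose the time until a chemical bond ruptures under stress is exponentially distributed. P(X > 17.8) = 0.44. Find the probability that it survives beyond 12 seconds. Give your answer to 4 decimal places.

e^(−λ·17.8) = 0.44 ⇒ λ = −ln(0.44)/17.8 = 0.0461225.
P(X > 12) = e^(−0.0461225·12) = e^(−0.55347) ≈ 0.5750.

0.5750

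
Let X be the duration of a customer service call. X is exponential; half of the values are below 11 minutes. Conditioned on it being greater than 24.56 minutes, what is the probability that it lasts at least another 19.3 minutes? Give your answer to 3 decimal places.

0.296

For an exponential, median = ln(2)/λ, so λ = ln 2 / 11 = 0.0630134 per minute.
The exponential is memoryless, so the remaining time is again Exp(λ): the condition X > 24.56 is irrelevant.
P(X > 19.3) = e^(−1.2162) ≈ 0.296.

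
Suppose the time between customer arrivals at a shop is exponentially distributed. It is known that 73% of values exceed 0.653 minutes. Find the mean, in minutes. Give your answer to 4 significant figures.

e^(−λ·0.653) = 0.73 ⇒ λ = −ln(0.73)/0.653 = 0.481946.
Mean = 1/λ = 2.07492 minutes.

2.075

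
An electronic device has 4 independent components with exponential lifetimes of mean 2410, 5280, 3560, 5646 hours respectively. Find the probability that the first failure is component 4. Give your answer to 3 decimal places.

Rates: λ_i = 1/mean_i → 0.000414938, 0.000189394, 0.000280899, 0.000177117; Σλ = 0.00106235.
P(component 4 first) = λ_4/Σλ = 0.000177117/0.00106235 ≈ 0.167.

0.167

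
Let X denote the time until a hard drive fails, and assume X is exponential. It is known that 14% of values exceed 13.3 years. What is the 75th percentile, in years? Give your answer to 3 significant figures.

9.38

e^(−λ·13.3) = 0.14 ⇒ λ = −ln(0.14)/13.3 = 0.147828.
75th percentile: 1 − e^(−λt) = 0.75, t = −ln(0.25)/λ = 9.37775 years.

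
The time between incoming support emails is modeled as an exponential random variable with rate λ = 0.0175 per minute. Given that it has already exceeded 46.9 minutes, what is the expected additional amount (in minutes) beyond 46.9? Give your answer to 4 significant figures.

By memorylessness, the remaining amount past any threshold is again Exp(λ) with mean 1/λ = 57.1429 minutes.

57.14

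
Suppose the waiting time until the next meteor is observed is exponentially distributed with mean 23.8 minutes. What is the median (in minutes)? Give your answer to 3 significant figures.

The rate is λ = 1/23.8 = 0.0420168 per minute.
Set 1 − e^(−λt) = 0.5, so t = −ln(0.5)/λ = 0.69315/0.0420168 ≈ 16.4969 minutes.

16.5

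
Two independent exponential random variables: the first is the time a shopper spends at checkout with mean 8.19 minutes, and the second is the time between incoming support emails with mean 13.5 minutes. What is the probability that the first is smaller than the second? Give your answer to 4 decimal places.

0.6224

λ_1 = 1/8.19 = 0.1221, λ_2 = 1/13.5 = 0.0740741.
For independent exponentials, P(the first < the second) = λ_1/(λ_1+λ_2) = 0.1221/0.196174 ≈ 0.6224.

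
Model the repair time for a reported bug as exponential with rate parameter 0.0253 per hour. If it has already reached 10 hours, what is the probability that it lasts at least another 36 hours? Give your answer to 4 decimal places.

0.4022

By the memoryless property, P(X > 10+36 | X > 10) = P(X > 36).
P(X > 36) = e^(−0.9108) ≈ 0.4022.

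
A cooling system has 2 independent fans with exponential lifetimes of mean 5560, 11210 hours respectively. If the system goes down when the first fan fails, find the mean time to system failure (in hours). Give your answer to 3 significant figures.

3720

The first failure time is exponential with rate Σλ_i = 1/5560 + 1/11210 = 0.000269062 per hour.
E[min] = 1/Σλ = 1/0.000269062 = 3716.61 hours.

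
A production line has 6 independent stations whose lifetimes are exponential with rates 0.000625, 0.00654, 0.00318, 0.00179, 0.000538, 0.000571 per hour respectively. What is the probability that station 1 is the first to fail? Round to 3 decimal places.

0.047

The time to first failure is exponential with rate Σλ = 0.000625 + 0.00654 + 0.00318 + 0.00179 + 0.000538 + 0.000571 = 0.013244.
P(station 1 first) = λ_1/Σλ = 0.000625/0.013244 ≈ 0.047.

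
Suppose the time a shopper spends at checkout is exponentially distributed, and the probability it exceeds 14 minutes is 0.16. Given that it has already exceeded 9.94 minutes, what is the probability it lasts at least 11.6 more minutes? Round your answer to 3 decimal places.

From e^(−λ·14) = 0.16, λ = −ln(0.16)/14 = 0.130899.
Memoryless: P(X > 9.94+11.6 | X > 9.94) = P(X > 11.6) = e^(−0.130899·11.6) ≈ 0.219.

0.219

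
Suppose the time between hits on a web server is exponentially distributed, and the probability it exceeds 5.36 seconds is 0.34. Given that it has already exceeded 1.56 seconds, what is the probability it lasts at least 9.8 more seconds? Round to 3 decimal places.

From e^(−λ·5.36) = 0.34, λ = −ln(0.34)/5.36 = 0.20127.
Memoryless: P(X > 1.56+9.8 | X > 1.56) = P(X > 9.8) = e^(−0.20127·9.8) ≈ 0.139.

0.139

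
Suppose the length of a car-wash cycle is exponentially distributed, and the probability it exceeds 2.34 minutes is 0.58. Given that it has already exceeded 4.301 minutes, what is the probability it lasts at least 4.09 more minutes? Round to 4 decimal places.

0.3859

From e^(−λ·2.34) = 0.58, λ = −ln(0.58)/2.34 = 0.232789.
Memoryless: P(X > 4.301+4.09 | X > 4.301) = P(X > 4.09) = e^(−0.232789·4.09) ≈ 0.3859.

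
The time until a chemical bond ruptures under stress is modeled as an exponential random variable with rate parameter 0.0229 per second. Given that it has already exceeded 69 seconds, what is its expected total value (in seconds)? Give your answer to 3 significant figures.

By memorylessness, E[X | X > 69] = 69 + 1/λ = 69 + 43.6681 = 112.668 seconds.

113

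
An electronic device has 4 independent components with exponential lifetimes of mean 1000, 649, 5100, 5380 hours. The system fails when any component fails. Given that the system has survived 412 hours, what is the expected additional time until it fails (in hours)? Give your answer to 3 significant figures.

342

First-failure rate Σλ = 1/1000 + 1/649 + 1/5100 + 1/5380 = 0.00292278.
By memorylessness the expected residual is 1/Σλ = 342.14 hours, regardless of the 412 already elapsed.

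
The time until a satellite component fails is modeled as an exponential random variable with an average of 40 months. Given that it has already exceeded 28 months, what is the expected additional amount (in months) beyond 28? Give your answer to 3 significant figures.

40.0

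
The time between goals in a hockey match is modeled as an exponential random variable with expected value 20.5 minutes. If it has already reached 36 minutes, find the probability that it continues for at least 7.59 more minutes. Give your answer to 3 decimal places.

The rate is λ = 1/20.5 = 0.0487805 per minute.
By the memoryless property, P(X > 36+7.59 | X > 36) = P(X > 7.59).
P(X > 7.59) = e^(−0.37024) ≈ 0.691.

0.691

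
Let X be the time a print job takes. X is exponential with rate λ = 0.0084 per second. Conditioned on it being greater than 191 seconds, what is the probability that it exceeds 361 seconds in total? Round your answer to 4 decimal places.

0.2398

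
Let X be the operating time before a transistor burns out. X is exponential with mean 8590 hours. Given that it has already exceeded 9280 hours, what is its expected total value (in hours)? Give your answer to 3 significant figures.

The rate is λ = 1/8590 = 0.000116414 per hour.
By memorylessness, E[X | X > 9280] = 9280 + 1/λ = 9280 + 8590 = 17870 hours.

17900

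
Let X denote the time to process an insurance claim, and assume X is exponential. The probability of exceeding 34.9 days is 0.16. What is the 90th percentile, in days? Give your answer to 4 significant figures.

e^(−λ·34.9) = 0.16 ⇒ λ = −ln(0.16)/34.9 = 0.0525095.
90th percentile: 1 − e^(−λt) = 0.9, t = −ln(0.1)/λ = 43.8508 days.

43.85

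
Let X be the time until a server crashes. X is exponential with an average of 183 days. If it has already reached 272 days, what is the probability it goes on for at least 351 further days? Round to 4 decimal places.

0.1469

The rate is λ = 1/183 = 0.00546448 per day.
The exponential is memoryless, so the remaining time is again Exp(λ): the condition X > 272 is irrelevant.
P(X > 351) = e^(−1.918) ≈ 0.1469.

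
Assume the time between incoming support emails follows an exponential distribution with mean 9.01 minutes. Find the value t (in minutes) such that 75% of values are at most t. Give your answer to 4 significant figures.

12.49

The rate is λ = 1/9.01 = 0.110988 per minute.
Set 1 − e^(−λt) = 0.75, so t = −ln(0.25)/λ = 1.3863/0.110988 ≈ 12.4905 minutes.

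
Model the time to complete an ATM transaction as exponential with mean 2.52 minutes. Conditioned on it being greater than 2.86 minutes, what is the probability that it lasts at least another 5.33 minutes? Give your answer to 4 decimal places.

0.1206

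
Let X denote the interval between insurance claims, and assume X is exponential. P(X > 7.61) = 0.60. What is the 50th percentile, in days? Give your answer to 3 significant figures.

e^(−λ·7.61) = 0.60 ⇒ λ = −ln(0.60)/7.61 = 0.0671256.
50th percentile: 1 − e^(−λt) = 0.5, t = −ln(0.5)/λ = 10.3261 days.

10.3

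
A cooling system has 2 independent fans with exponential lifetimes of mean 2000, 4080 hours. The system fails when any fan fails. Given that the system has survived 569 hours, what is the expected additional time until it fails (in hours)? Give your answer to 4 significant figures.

First-failure rate Σλ = 1/2000 + 1/4080 = 0.000745098.
By memorylessness the expected residual is 1/Σλ = 1342.11 hours, regardless of the 569 already elapsed.

1342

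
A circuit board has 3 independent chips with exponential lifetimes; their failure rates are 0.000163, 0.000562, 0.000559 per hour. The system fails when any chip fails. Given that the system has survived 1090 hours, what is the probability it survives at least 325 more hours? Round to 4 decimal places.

Time to first failure ~ Exp(Σλ) with Σλ = 0.001284.
By memorylessness, P(T > 1090+325 | T > 1090) = P(T > 325) = e^(−0.001284·325) ≈ 0.6588.

0.6588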